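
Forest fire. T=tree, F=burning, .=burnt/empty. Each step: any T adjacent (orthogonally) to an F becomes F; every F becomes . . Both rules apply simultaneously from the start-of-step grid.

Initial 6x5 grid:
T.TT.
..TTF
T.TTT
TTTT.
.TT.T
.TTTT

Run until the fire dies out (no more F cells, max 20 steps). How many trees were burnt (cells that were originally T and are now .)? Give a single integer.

Step 1: +2 fires, +1 burnt (F count now 2)
Step 2: +3 fires, +2 burnt (F count now 3)
Step 3: +3 fires, +3 burnt (F count now 3)
Step 4: +1 fires, +3 burnt (F count now 1)
Step 5: +2 fires, +1 burnt (F count now 2)
Step 6: +3 fires, +2 burnt (F count now 3)
Step 7: +3 fires, +3 burnt (F count now 3)
Step 8: +1 fires, +3 burnt (F count now 1)
Step 9: +1 fires, +1 burnt (F count now 1)
Step 10: +0 fires, +1 burnt (F count now 0)
Fire out after step 10
Initially T: 20, now '.': 29
Total burnt (originally-T cells now '.'): 19

Answer: 19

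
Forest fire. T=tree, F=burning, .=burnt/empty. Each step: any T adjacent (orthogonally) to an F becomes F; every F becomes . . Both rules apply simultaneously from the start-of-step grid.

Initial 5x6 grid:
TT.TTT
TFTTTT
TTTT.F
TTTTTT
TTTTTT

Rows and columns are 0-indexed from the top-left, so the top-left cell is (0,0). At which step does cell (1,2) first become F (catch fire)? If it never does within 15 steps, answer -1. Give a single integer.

Step 1: cell (1,2)='F' (+6 fires, +2 burnt)
  -> target ignites at step 1
Step 2: cell (1,2)='.' (+9 fires, +6 burnt)
Step 3: cell (1,2)='.' (+8 fires, +9 burnt)
Step 4: cell (1,2)='.' (+3 fires, +8 burnt)
Step 5: cell (1,2)='.' (+0 fires, +3 burnt)
  fire out at step 5

1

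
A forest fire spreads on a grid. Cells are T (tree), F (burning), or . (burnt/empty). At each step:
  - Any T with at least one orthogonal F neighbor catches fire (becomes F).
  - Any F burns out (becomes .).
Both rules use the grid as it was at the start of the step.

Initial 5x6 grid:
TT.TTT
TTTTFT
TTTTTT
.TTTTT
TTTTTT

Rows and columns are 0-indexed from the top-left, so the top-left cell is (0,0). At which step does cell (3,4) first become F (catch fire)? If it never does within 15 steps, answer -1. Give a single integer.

Step 1: cell (3,4)='T' (+4 fires, +1 burnt)
Step 2: cell (3,4)='F' (+6 fires, +4 burnt)
  -> target ignites at step 2
Step 3: cell (3,4)='.' (+5 fires, +6 burnt)
Step 4: cell (3,4)='.' (+6 fires, +5 burnt)
Step 5: cell (3,4)='.' (+4 fires, +6 burnt)
Step 6: cell (3,4)='.' (+1 fires, +4 burnt)
Step 7: cell (3,4)='.' (+1 fires, +1 burnt)
Step 8: cell (3,4)='.' (+0 fires, +1 burnt)
  fire out at step 8

2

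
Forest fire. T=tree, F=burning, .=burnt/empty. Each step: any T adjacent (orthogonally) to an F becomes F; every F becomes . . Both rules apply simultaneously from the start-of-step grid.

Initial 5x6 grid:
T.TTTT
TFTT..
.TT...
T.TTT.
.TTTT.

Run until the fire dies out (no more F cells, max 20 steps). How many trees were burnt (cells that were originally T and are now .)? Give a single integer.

Answer: 17

Derivation:
Step 1: +3 fires, +1 burnt (F count now 3)
Step 2: +4 fires, +3 burnt (F count now 4)
Step 3: +2 fires, +4 burnt (F count now 2)
Step 4: +3 fires, +2 burnt (F count now 3)
Step 5: +4 fires, +3 burnt (F count now 4)
Step 6: +1 fires, +4 burnt (F count now 1)
Step 7: +0 fires, +1 burnt (F count now 0)
Fire out after step 7
Initially T: 18, now '.': 29
Total burnt (originally-T cells now '.'): 17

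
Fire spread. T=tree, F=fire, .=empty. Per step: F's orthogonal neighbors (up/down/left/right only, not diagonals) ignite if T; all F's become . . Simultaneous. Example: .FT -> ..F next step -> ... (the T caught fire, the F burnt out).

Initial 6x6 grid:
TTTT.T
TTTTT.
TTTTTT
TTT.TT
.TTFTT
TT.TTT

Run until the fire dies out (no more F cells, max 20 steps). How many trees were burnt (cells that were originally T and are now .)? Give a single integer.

Step 1: +3 fires, +1 burnt (F count now 3)
Step 2: +5 fires, +3 burnt (F count now 5)
Step 3: +6 fires, +5 burnt (F count now 6)
Step 4: +7 fires, +6 burnt (F count now 7)
Step 5: +4 fires, +7 burnt (F count now 4)
Step 6: +3 fires, +4 burnt (F count now 3)
Step 7: +1 fires, +3 burnt (F count now 1)
Step 8: +0 fires, +1 burnt (F count now 0)
Fire out after step 8
Initially T: 30, now '.': 35
Total burnt (originally-T cells now '.'): 29

Answer: 29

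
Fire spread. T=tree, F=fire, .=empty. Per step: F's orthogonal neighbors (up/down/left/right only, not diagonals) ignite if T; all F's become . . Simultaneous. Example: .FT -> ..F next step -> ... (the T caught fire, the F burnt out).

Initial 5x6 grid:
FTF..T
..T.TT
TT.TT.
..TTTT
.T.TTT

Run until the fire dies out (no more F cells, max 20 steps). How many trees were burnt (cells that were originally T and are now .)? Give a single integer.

Step 1: +2 fires, +2 burnt (F count now 2)
Step 2: +0 fires, +2 burnt (F count now 0)
Fire out after step 2
Initially T: 17, now '.': 15
Total burnt (originally-T cells now '.'): 2

Answer: 2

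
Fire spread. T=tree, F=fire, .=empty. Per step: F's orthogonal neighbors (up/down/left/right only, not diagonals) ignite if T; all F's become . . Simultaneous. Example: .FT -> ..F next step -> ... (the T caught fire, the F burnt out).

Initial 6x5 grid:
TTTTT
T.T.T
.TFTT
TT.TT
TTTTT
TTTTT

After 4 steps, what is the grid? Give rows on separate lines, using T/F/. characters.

Step 1: 3 trees catch fire, 1 burn out
  TTTTT
  T.F.T
  .F.FT
  TT.TT
  TTTTT
  TTTTT
Step 2: 4 trees catch fire, 3 burn out
  TTFTT
  T...T
  ....F
  TF.FT
  TTTTT
  TTTTT
Step 3: 7 trees catch fire, 4 burn out
  TF.FT
  T...F
  .....
  F...F
  TFTFT
  TTTTT
Step 4: 7 trees catch fire, 7 burn out
  F...F
  T....
  .....
  .....
  F.F.F
  TFTFT

F...F
T....
.....
.....
F.F.F
TFTFT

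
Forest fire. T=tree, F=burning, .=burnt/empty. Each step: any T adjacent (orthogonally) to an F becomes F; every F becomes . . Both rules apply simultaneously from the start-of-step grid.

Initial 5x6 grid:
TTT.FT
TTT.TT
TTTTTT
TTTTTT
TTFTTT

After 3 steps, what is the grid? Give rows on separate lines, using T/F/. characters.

Step 1: 5 trees catch fire, 2 burn out
  TTT..F
  TTT.FT
  TTTTTT
  TTFTTT
  TF.FTT
Step 2: 7 trees catch fire, 5 burn out
  TTT...
  TTT..F
  TTFTFT
  TF.FTT
  F...FT
Step 3: 7 trees catch fire, 7 burn out
  TTT...
  TTF...
  TF.F.F
  F...FT
  .....F

TTT...
TTF...
TF.F.F
F...FT
.....F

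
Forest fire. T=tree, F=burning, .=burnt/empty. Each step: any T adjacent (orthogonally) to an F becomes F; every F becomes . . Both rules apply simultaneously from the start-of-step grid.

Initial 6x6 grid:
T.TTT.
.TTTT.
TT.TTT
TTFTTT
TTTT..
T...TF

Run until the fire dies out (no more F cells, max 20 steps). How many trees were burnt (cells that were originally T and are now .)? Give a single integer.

Step 1: +4 fires, +2 burnt (F count now 4)
Step 2: +6 fires, +4 burnt (F count now 6)
Step 3: +6 fires, +6 burnt (F count now 6)
Step 4: +5 fires, +6 burnt (F count now 5)
Step 5: +2 fires, +5 burnt (F count now 2)
Step 6: +0 fires, +2 burnt (F count now 0)
Fire out after step 6
Initially T: 24, now '.': 35
Total burnt (originally-T cells now '.'): 23

Answer: 23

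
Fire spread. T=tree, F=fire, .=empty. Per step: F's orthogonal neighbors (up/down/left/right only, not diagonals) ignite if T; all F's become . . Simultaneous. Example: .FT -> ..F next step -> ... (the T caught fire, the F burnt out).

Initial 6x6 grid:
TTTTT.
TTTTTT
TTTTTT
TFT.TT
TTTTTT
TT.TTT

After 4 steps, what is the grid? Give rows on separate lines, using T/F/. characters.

Step 1: 4 trees catch fire, 1 burn out
  TTTTT.
  TTTTTT
  TFTTTT
  F.F.TT
  TFTTTT
  TT.TTT
Step 2: 6 trees catch fire, 4 burn out
  TTTTT.
  TFTTTT
  F.FTTT
  ....TT
  F.FTTT
  TF.TTT
Step 3: 6 trees catch fire, 6 burn out
  TFTTT.
  F.FTTT
  ...FTT
  ....TT
  ...FTT
  F..TTT
Step 4: 6 trees catch fire, 6 burn out
  F.FTT.
  ...FTT
  ....FT
  ....TT
  ....FT
  ...FTT

F.FTT.
...FTT
....FT
....TT
....FT
...FTT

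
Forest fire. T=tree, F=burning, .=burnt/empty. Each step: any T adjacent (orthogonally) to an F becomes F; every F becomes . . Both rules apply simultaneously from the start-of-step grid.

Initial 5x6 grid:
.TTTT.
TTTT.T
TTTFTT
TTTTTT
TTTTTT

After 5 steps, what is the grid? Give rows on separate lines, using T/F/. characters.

Step 1: 4 trees catch fire, 1 burn out
  .TTTT.
  TTTF.T
  TTF.FT
  TTTFTT
  TTTTTT
Step 2: 7 trees catch fire, 4 burn out
  .TTFT.
  TTF..T
  TF...F
  TTF.FT
  TTTFTT
Step 3: 9 trees catch fire, 7 burn out
  .TF.F.
  TF...F
  F.....
  TF...F
  TTF.FT
Step 4: 5 trees catch fire, 9 burn out
  .F....
  F.....
  ......
  F.....
  TF...F
Step 5: 1 trees catch fire, 5 burn out
  ......
  ......
  ......
  ......
  F.....

......
......
......
......
F.....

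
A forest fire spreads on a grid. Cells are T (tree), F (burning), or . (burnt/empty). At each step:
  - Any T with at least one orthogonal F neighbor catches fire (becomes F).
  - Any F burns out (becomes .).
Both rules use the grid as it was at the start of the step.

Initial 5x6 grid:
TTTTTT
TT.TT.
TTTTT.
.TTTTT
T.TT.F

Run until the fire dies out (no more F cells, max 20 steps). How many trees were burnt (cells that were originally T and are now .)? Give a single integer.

Step 1: +1 fires, +1 burnt (F count now 1)
Step 2: +1 fires, +1 burnt (F count now 1)
Step 3: +2 fires, +1 burnt (F count now 2)
Step 4: +4 fires, +2 burnt (F count now 4)
Step 5: +5 fires, +4 burnt (F count now 5)
Step 6: +3 fires, +5 burnt (F count now 3)
Step 7: +3 fires, +3 burnt (F count now 3)
Step 8: +2 fires, +3 burnt (F count now 2)
Step 9: +1 fires, +2 burnt (F count now 1)
Step 10: +0 fires, +1 burnt (F count now 0)
Fire out after step 10
Initially T: 23, now '.': 29
Total burnt (originally-T cells now '.'): 22

Answer: 22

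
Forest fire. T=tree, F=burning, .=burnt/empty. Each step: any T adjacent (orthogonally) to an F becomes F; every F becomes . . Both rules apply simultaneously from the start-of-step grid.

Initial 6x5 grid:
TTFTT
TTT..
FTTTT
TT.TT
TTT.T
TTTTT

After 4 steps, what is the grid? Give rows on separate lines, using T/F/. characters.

Step 1: 6 trees catch fire, 2 burn out
  TF.FT
  FTF..
  .FTTT
  FT.TT
  TTT.T
  TTTTT
Step 2: 6 trees catch fire, 6 burn out
  F...F
  .F...
  ..FTT
  .F.TT
  FTT.T
  TTTTT
Step 3: 3 trees catch fire, 6 burn out
  .....
  .....
  ...FT
  ...TT
  .FT.T
  FTTTT
Step 4: 4 trees catch fire, 3 burn out
  .....
  .....
  ....F
  ...FT
  ..F.T
  .FTTT

.....
.....
....F
...FT
..F.T
.FTTT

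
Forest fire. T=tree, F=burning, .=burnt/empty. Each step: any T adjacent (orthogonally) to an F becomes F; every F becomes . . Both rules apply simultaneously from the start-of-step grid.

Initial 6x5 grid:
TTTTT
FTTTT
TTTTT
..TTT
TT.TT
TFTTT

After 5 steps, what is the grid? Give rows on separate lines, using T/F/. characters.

Step 1: 6 trees catch fire, 2 burn out
  FTTTT
  .FTTT
  FTTTT
  ..TTT
  TF.TT
  F.FTT
Step 2: 5 trees catch fire, 6 burn out
  .FTTT
  ..FTT
  .FTTT
  ..TTT
  F..TT
  ...FT
Step 3: 5 trees catch fire, 5 burn out
  ..FTT
  ...FT
  ..FTT
  ..TTT
  ...FT
  ....F
Step 4: 6 trees catch fire, 5 burn out
  ...FT
  ....F
  ...FT
  ..FFT
  ....F
  .....
Step 5: 3 trees catch fire, 6 burn out
  ....F
  .....
  ....F
  ....F
  .....
  .....

....F
.....
....F
....F
.....
.....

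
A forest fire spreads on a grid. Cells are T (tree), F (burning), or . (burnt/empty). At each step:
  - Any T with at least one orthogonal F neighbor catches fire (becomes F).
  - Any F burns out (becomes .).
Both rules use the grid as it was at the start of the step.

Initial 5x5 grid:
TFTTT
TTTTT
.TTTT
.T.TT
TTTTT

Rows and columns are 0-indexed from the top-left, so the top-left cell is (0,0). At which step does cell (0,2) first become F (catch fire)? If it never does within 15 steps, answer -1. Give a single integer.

Step 1: cell (0,2)='F' (+3 fires, +1 burnt)
  -> target ignites at step 1
Step 2: cell (0,2)='.' (+4 fires, +3 burnt)
Step 3: cell (0,2)='.' (+4 fires, +4 burnt)
Step 4: cell (0,2)='.' (+3 fires, +4 burnt)
Step 5: cell (0,2)='.' (+4 fires, +3 burnt)
Step 6: cell (0,2)='.' (+2 fires, +4 burnt)
Step 7: cell (0,2)='.' (+1 fires, +2 burnt)
Step 8: cell (0,2)='.' (+0 fires, +1 burnt)
  fire out at step 8

1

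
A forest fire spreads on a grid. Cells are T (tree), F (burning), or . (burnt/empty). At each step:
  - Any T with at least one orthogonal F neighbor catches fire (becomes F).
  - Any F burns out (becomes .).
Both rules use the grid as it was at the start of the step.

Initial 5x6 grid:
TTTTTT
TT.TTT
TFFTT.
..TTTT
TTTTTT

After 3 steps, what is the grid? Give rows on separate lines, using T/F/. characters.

Step 1: 4 trees catch fire, 2 burn out
  TTTTTT
  TF.TTT
  F..FT.
  ..FTTT
  TTTTTT
Step 2: 6 trees catch fire, 4 burn out
  TFTTTT
  F..FTT
  ....F.
  ...FTT
  TTFTTT
Step 3: 7 trees catch fire, 6 burn out
  F.FFTT
  ....FT
  ......
  ....FT
  TF.FTT

F.FFTT
....FT
......
....FT
TF.FTT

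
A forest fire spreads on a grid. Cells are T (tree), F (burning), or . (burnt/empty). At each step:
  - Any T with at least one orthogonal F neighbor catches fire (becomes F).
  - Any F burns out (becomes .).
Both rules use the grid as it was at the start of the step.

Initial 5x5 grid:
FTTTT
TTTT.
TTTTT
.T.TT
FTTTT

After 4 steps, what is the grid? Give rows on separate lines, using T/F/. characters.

Step 1: 3 trees catch fire, 2 burn out
  .FTTT
  FTTT.
  TTTTT
  .T.TT
  .FTTT
Step 2: 5 trees catch fire, 3 burn out
  ..FTT
  .FTT.
  FTTTT
  .F.TT
  ..FTT
Step 3: 4 trees catch fire, 5 burn out
  ...FT
  ..FT.
  .FTTT
  ...TT
  ...FT
Step 4: 5 trees catch fire, 4 burn out
  ....F
  ...F.
  ..FTT
  ...FT
  ....F

....F
...F.
..FTT
...FT
....F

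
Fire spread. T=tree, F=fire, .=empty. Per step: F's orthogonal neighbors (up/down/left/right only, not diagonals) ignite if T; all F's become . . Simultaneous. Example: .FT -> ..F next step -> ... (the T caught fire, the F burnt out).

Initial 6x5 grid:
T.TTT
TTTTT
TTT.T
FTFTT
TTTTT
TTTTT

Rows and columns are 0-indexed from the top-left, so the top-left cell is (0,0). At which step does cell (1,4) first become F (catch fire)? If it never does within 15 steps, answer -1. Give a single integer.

Step 1: cell (1,4)='T' (+6 fires, +2 burnt)
Step 2: cell (1,4)='T' (+8 fires, +6 burnt)
Step 3: cell (1,4)='T' (+8 fires, +8 burnt)
Step 4: cell (1,4)='F' (+3 fires, +8 burnt)
  -> target ignites at step 4
Step 5: cell (1,4)='.' (+1 fires, +3 burnt)
Step 6: cell (1,4)='.' (+0 fires, +1 burnt)
  fire out at step 6

4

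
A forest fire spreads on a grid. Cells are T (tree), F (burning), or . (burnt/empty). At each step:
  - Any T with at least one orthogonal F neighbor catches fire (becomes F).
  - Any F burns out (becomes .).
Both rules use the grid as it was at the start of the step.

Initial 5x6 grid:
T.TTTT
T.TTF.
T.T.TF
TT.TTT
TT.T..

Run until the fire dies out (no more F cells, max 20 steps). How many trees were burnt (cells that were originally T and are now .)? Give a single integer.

Answer: 12

Derivation:
Step 1: +4 fires, +2 burnt (F count now 4)
Step 2: +4 fires, +4 burnt (F count now 4)
Step 3: +3 fires, +4 burnt (F count now 3)
Step 4: +1 fires, +3 burnt (F count now 1)
Step 5: +0 fires, +1 burnt (F count now 0)
Fire out after step 5
Initially T: 19, now '.': 23
Total burnt (originally-T cells now '.'): 12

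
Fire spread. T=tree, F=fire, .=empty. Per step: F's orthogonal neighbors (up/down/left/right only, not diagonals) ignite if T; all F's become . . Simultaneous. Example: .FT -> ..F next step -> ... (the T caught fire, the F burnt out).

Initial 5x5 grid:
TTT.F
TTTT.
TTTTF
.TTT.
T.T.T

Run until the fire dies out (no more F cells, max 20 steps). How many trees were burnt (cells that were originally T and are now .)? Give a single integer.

Step 1: +1 fires, +2 burnt (F count now 1)
Step 2: +3 fires, +1 burnt (F count now 3)
Step 3: +3 fires, +3 burnt (F count now 3)
Step 4: +5 fires, +3 burnt (F count now 5)
Step 5: +2 fires, +5 burnt (F count now 2)
Step 6: +1 fires, +2 burnt (F count now 1)
Step 7: +0 fires, +1 burnt (F count now 0)
Fire out after step 7
Initially T: 17, now '.': 23
Total burnt (originally-T cells now '.'): 15

Answer: 15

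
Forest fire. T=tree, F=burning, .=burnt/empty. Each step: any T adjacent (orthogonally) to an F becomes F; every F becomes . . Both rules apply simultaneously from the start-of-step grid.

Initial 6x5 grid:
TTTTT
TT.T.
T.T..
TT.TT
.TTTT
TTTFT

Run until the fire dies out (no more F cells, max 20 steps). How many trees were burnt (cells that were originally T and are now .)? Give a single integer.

Answer: 21

Derivation:
Step 1: +3 fires, +1 burnt (F count now 3)
Step 2: +4 fires, +3 burnt (F count now 4)
Step 3: +3 fires, +4 burnt (F count now 3)
Step 4: +1 fires, +3 burnt (F count now 1)
Step 5: +1 fires, +1 burnt (F count now 1)
Step 6: +1 fires, +1 burnt (F count now 1)
Step 7: +1 fires, +1 burnt (F count now 1)
Step 8: +2 fires, +1 burnt (F count now 2)
Step 9: +1 fires, +2 burnt (F count now 1)
Step 10: +1 fires, +1 burnt (F count now 1)
Step 11: +1 fires, +1 burnt (F count now 1)
Step 12: +2 fires, +1 burnt (F count now 2)
Step 13: +0 fires, +2 burnt (F count now 0)
Fire out after step 13
Initially T: 22, now '.': 29
Total burnt (originally-T cells now '.'): 21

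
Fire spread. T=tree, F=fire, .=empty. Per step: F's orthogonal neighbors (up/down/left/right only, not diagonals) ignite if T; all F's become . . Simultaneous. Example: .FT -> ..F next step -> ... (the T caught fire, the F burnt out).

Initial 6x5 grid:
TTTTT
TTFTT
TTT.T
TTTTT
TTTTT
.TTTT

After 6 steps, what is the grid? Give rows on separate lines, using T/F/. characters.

Step 1: 4 trees catch fire, 1 burn out
  TTFTT
  TF.FT
  TTF.T
  TTTTT
  TTTTT
  .TTTT
Step 2: 6 trees catch fire, 4 burn out
  TF.FT
  F...F
  TF..T
  TTFTT
  TTTTT
  .TTTT
Step 3: 7 trees catch fire, 6 burn out
  F...F
  .....
  F...F
  TF.FT
  TTFTT
  .TTTT
Step 4: 5 trees catch fire, 7 burn out
  .....
  .....
  .....
  F...F
  TF.FT
  .TFTT
Step 5: 4 trees catch fire, 5 burn out
  .....
  .....
  .....
  .....
  F...F
  .F.FT
Step 6: 1 trees catch fire, 4 burn out
  .....
  .....
  .....
  .....
  .....
  ....F

.....
.....
.....
.....
.....
....F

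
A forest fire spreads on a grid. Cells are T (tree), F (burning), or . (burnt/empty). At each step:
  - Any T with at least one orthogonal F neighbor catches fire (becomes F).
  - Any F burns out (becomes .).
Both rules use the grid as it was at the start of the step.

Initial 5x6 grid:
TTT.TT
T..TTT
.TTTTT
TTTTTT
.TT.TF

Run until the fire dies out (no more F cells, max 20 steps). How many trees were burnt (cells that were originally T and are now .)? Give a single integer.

Step 1: +2 fires, +1 burnt (F count now 2)
Step 2: +2 fires, +2 burnt (F count now 2)
Step 3: +3 fires, +2 burnt (F count now 3)
Step 4: +4 fires, +3 burnt (F count now 4)
Step 5: +5 fires, +4 burnt (F count now 5)
Step 6: +3 fires, +5 burnt (F count now 3)
Step 7: +0 fires, +3 burnt (F count now 0)
Fire out after step 7
Initially T: 23, now '.': 26
Total burnt (originally-T cells now '.'): 19

Answer: 19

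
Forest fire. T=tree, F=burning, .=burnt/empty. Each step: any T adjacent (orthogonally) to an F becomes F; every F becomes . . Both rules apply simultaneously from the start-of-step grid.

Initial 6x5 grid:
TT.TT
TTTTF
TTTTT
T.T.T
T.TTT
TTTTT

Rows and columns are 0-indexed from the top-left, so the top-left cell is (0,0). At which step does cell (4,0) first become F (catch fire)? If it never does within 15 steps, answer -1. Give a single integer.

Step 1: cell (4,0)='T' (+3 fires, +1 burnt)
Step 2: cell (4,0)='T' (+4 fires, +3 burnt)
Step 3: cell (4,0)='T' (+3 fires, +4 burnt)
Step 4: cell (4,0)='T' (+6 fires, +3 burnt)
Step 5: cell (4,0)='T' (+4 fires, +6 burnt)
Step 6: cell (4,0)='T' (+2 fires, +4 burnt)
Step 7: cell (4,0)='F' (+2 fires, +2 burnt)
  -> target ignites at step 7
Step 8: cell (4,0)='.' (+1 fires, +2 burnt)
Step 9: cell (4,0)='.' (+0 fires, +1 burnt)
  fire out at step 9

7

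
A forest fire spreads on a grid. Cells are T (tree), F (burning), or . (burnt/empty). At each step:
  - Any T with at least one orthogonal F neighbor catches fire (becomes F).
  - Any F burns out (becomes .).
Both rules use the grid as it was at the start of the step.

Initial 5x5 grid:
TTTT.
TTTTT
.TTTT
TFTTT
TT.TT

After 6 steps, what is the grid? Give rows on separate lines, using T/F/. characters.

Step 1: 4 trees catch fire, 1 burn out
  TTTT.
  TTTTT
  .FTTT
  F.FTT
  TF.TT
Step 2: 4 trees catch fire, 4 burn out
  TTTT.
  TFTTT
  ..FTT
  ...FT
  F..TT
Step 3: 6 trees catch fire, 4 burn out
  TFTT.
  F.FTT
  ...FT
  ....F
  ...FT
Step 4: 5 trees catch fire, 6 burn out
  F.FT.
  ...FT
  ....F
  .....
  ....F
Step 5: 2 trees catch fire, 5 burn out
  ...F.
  ....F
  .....
  .....
  .....
Step 6: 0 trees catch fire, 2 burn out
  .....
  .....
  .....
  .....
  .....

.....
.....
.....
.....
.....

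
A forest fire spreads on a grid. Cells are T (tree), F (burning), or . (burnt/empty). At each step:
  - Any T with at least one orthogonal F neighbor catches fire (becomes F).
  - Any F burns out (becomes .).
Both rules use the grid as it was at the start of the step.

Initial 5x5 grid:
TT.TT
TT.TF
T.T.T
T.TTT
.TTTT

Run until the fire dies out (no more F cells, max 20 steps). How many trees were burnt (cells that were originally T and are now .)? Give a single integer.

Step 1: +3 fires, +1 burnt (F count now 3)
Step 2: +2 fires, +3 burnt (F count now 2)
Step 3: +2 fires, +2 burnt (F count now 2)
Step 4: +2 fires, +2 burnt (F count now 2)
Step 5: +2 fires, +2 burnt (F count now 2)
Step 6: +1 fires, +2 burnt (F count now 1)
Step 7: +0 fires, +1 burnt (F count now 0)
Fire out after step 7
Initially T: 18, now '.': 19
Total burnt (originally-T cells now '.'): 12

Answer: 12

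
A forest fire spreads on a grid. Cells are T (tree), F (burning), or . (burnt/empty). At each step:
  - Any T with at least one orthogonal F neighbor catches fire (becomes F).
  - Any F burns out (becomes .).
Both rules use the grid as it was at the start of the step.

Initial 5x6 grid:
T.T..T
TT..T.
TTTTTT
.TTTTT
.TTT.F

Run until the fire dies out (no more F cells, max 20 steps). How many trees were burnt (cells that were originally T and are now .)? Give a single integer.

Step 1: +1 fires, +1 burnt (F count now 1)
Step 2: +2 fires, +1 burnt (F count now 2)
Step 3: +2 fires, +2 burnt (F count now 2)
Step 4: +4 fires, +2 burnt (F count now 4)
Step 5: +3 fires, +4 burnt (F count now 3)
Step 6: +2 fires, +3 burnt (F count now 2)
Step 7: +2 fires, +2 burnt (F count now 2)
Step 8: +1 fires, +2 burnt (F count now 1)
Step 9: +1 fires, +1 burnt (F count now 1)
Step 10: +0 fires, +1 burnt (F count now 0)
Fire out after step 10
Initially T: 20, now '.': 28
Total burnt (originally-T cells now '.'): 18

Answer: 18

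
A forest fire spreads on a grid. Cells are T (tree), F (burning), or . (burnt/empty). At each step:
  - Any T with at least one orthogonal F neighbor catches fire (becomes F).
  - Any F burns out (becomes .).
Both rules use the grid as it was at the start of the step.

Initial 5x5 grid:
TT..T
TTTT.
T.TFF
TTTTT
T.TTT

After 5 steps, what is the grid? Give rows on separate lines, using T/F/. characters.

Step 1: 4 trees catch fire, 2 burn out
  TT..T
  TTTF.
  T.F..
  TTTFF
  T.TTT
Step 2: 4 trees catch fire, 4 burn out
  TT..T
  TTF..
  T....
  TTF..
  T.TFF
Step 3: 3 trees catch fire, 4 burn out
  TT..T
  TF...
  T....
  TF...
  T.F..
Step 4: 3 trees catch fire, 3 burn out
  TF..T
  F....
  T....
  F....
  T....
Step 5: 3 trees catch fire, 3 burn out
  F...T
  .....
  F....
  .....
  F....

F...T
.....
F....
.....
F....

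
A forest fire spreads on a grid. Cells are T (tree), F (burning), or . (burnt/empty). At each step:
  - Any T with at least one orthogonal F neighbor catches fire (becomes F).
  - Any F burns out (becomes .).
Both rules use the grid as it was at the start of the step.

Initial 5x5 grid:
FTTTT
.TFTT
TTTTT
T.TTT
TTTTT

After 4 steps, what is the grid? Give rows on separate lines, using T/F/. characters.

Step 1: 5 trees catch fire, 2 burn out
  .FFTT
  .F.FT
  TTFTT
  T.TTT
  TTTTT
Step 2: 5 trees catch fire, 5 burn out
  ...FT
  ....F
  TF.FT
  T.FTT
  TTTTT
Step 3: 5 trees catch fire, 5 burn out
  ....F
  .....
  F...F
  T..FT
  TTFTT
Step 4: 4 trees catch fire, 5 burn out
  .....
  .....
  .....
  F...F
  TF.FT

.....
.....
.....
F...F
TF.FT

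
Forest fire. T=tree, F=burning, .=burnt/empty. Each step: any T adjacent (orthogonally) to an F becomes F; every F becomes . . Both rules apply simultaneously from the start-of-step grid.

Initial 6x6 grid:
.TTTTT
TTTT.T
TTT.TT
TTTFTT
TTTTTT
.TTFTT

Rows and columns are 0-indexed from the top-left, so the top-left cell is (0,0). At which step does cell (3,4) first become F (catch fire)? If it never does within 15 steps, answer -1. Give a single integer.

Step 1: cell (3,4)='F' (+5 fires, +2 burnt)
  -> target ignites at step 1
Step 2: cell (3,4)='.' (+8 fires, +5 burnt)
Step 3: cell (3,4)='.' (+6 fires, +8 burnt)
Step 4: cell (3,4)='.' (+6 fires, +6 burnt)
Step 5: cell (3,4)='.' (+4 fires, +6 burnt)
Step 6: cell (3,4)='.' (+1 fires, +4 burnt)
Step 7: cell (3,4)='.' (+0 fires, +1 burnt)
  fire out at step 7

1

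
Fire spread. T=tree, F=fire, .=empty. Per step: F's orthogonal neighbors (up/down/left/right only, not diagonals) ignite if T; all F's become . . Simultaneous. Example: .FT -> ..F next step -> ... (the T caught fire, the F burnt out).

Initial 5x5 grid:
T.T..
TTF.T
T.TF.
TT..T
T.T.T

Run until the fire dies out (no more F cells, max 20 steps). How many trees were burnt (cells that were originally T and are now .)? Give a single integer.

Answer: 9

Derivation:
Step 1: +3 fires, +2 burnt (F count now 3)
Step 2: +1 fires, +3 burnt (F count now 1)
Step 3: +2 fires, +1 burnt (F count now 2)
Step 4: +1 fires, +2 burnt (F count now 1)
Step 5: +2 fires, +1 burnt (F count now 2)
Step 6: +0 fires, +2 burnt (F count now 0)
Fire out after step 6
Initially T: 13, now '.': 21
Total burnt (originally-T cells now '.'): 9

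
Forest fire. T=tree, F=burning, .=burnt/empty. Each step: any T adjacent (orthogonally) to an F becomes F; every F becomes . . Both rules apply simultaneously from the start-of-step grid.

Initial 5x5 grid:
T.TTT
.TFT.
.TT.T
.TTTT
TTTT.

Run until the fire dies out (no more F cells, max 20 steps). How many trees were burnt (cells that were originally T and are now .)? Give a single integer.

Answer: 16

Derivation:
Step 1: +4 fires, +1 burnt (F count now 4)
Step 2: +3 fires, +4 burnt (F count now 3)
Step 3: +4 fires, +3 burnt (F count now 4)
Step 4: +3 fires, +4 burnt (F count now 3)
Step 5: +2 fires, +3 burnt (F count now 2)
Step 6: +0 fires, +2 burnt (F count now 0)
Fire out after step 6
Initially T: 17, now '.': 24
Total burnt (originally-T cells now '.'): 16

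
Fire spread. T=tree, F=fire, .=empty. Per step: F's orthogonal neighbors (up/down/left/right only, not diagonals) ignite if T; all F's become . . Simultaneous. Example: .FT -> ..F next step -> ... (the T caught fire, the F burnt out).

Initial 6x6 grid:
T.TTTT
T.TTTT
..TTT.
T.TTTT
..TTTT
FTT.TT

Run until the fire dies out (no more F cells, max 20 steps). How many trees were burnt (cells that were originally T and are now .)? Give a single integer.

Step 1: +1 fires, +1 burnt (F count now 1)
Step 2: +1 fires, +1 burnt (F count now 1)
Step 3: +1 fires, +1 burnt (F count now 1)
Step 4: +2 fires, +1 burnt (F count now 2)
Step 5: +3 fires, +2 burnt (F count now 3)
Step 6: +5 fires, +3 burnt (F count now 5)
Step 7: +5 fires, +5 burnt (F count now 5)
Step 8: +2 fires, +5 burnt (F count now 2)
Step 9: +2 fires, +2 burnt (F count now 2)
Step 10: +1 fires, +2 burnt (F count now 1)
Step 11: +0 fires, +1 burnt (F count now 0)
Fire out after step 11
Initially T: 26, now '.': 33
Total burnt (originally-T cells now '.'): 23

Answer: 23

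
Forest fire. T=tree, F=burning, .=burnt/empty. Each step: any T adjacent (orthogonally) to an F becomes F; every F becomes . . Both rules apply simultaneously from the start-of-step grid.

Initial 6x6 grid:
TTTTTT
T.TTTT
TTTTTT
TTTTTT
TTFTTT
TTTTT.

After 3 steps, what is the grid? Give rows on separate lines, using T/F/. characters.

Step 1: 4 trees catch fire, 1 burn out
  TTTTTT
  T.TTTT
  TTTTTT
  TTFTTT
  TF.FTT
  TTFTT.
Step 2: 7 trees catch fire, 4 burn out
  TTTTTT
  T.TTTT
  TTFTTT
  TF.FTT
  F...FT
  TF.FT.
Step 3: 8 trees catch fire, 7 burn out
  TTTTTT
  T.FTTT
  TF.FTT
  F...FT
  .....F
  F...F.

TTTTTT
T.FTTT
TF.FTT
F...FT
.....F
F...F.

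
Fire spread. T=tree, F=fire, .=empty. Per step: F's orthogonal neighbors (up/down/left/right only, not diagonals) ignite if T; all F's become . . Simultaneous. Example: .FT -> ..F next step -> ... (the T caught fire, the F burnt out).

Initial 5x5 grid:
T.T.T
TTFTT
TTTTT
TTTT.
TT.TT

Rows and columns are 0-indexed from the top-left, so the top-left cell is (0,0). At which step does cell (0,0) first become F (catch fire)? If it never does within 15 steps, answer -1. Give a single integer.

Step 1: cell (0,0)='T' (+4 fires, +1 burnt)
Step 2: cell (0,0)='T' (+5 fires, +4 burnt)
Step 3: cell (0,0)='F' (+6 fires, +5 burnt)
  -> target ignites at step 3
Step 4: cell (0,0)='.' (+3 fires, +6 burnt)
Step 5: cell (0,0)='.' (+2 fires, +3 burnt)
Step 6: cell (0,0)='.' (+0 fires, +2 burnt)
  fire out at step 6

3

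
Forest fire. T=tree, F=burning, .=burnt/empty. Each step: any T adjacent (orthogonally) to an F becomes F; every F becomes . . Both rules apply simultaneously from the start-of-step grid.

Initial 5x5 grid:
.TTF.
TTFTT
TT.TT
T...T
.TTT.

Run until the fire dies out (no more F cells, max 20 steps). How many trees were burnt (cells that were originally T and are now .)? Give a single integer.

Step 1: +3 fires, +2 burnt (F count now 3)
Step 2: +5 fires, +3 burnt (F count now 5)
Step 3: +2 fires, +5 burnt (F count now 2)
Step 4: +2 fires, +2 burnt (F count now 2)
Step 5: +0 fires, +2 burnt (F count now 0)
Fire out after step 5
Initially T: 15, now '.': 22
Total burnt (originally-T cells now '.'): 12

Answer: 12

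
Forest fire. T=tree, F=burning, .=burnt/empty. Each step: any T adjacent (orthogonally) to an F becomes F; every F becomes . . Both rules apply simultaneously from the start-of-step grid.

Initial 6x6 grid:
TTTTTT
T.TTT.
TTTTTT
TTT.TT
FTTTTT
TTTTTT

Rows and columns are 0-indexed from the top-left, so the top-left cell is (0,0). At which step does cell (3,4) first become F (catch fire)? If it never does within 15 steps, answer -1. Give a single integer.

Step 1: cell (3,4)='T' (+3 fires, +1 burnt)
Step 2: cell (3,4)='T' (+4 fires, +3 burnt)
Step 3: cell (3,4)='T' (+5 fires, +4 burnt)
Step 4: cell (3,4)='T' (+4 fires, +5 burnt)
Step 5: cell (3,4)='F' (+6 fires, +4 burnt)
  -> target ignites at step 5
Step 6: cell (3,4)='.' (+5 fires, +6 burnt)
Step 7: cell (3,4)='.' (+3 fires, +5 burnt)
Step 8: cell (3,4)='.' (+1 fires, +3 burnt)
Step 9: cell (3,4)='.' (+1 fires, +1 burnt)
Step 10: cell (3,4)='.' (+0 fires, +1 burnt)
  fire out at step 10

5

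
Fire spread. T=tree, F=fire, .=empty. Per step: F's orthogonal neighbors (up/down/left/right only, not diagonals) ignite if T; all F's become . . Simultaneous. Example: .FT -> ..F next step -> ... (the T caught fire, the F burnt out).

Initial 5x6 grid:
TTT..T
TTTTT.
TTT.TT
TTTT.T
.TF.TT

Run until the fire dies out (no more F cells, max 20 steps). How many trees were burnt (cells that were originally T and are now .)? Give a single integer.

Answer: 21

Derivation:
Step 1: +2 fires, +1 burnt (F count now 2)
Step 2: +3 fires, +2 burnt (F count now 3)
Step 3: +3 fires, +3 burnt (F count now 3)
Step 4: +4 fires, +3 burnt (F count now 4)
Step 5: +3 fires, +4 burnt (F count now 3)
Step 6: +2 fires, +3 burnt (F count now 2)
Step 7: +1 fires, +2 burnt (F count now 1)
Step 8: +1 fires, +1 burnt (F count now 1)
Step 9: +1 fires, +1 burnt (F count now 1)
Step 10: +1 fires, +1 burnt (F count now 1)
Step 11: +0 fires, +1 burnt (F count now 0)
Fire out after step 11
Initially T: 22, now '.': 29
Total burnt (originally-T cells now '.'): 21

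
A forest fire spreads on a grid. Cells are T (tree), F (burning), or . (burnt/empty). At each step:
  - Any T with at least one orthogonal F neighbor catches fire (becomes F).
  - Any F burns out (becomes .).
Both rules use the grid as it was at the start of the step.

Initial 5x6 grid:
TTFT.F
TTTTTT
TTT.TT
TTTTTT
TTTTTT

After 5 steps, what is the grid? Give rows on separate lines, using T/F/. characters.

Step 1: 4 trees catch fire, 2 burn out
  TF.F..
  TTFTTF
  TTT.TT
  TTTTTT
  TTTTTT
Step 2: 6 trees catch fire, 4 burn out
  F.....
  TF.FF.
  TTF.TF
  TTTTTT
  TTTTTT
Step 3: 5 trees catch fire, 6 burn out
  ......
  F.....
  TF..F.
  TTFTTF
  TTTTTT
Step 4: 6 trees catch fire, 5 burn out
  ......
  ......
  F.....
  TF.FF.
  TTFTTF
Step 5: 4 trees catch fire, 6 burn out
  ......
  ......
  ......
  F.....
  TF.FF.

......
......
......
F.....
TF.FF.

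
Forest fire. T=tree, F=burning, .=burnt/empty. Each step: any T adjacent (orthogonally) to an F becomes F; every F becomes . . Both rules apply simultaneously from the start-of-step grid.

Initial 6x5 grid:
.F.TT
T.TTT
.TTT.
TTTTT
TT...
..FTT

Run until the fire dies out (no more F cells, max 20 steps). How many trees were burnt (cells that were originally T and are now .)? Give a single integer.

Answer: 2

Derivation:
Step 1: +1 fires, +2 burnt (F count now 1)
Step 2: +1 fires, +1 burnt (F count now 1)
Step 3: +0 fires, +1 burnt (F count now 0)
Fire out after step 3
Initially T: 18, now '.': 14
Total burnt (originally-T cells now '.'): 2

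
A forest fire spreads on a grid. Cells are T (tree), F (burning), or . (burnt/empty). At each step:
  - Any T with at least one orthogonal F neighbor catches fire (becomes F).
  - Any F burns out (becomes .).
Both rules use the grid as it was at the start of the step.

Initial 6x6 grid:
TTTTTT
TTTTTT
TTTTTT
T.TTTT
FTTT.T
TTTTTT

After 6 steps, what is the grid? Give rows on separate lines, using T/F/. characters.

Step 1: 3 trees catch fire, 1 burn out
  TTTTTT
  TTTTTT
  TTTTTT
  F.TTTT
  .FTT.T
  FTTTTT
Step 2: 3 trees catch fire, 3 burn out
  TTTTTT
  TTTTTT
  FTTTTT
  ..TTTT
  ..FT.T
  .FTTTT
Step 3: 5 trees catch fire, 3 burn out
  TTTTTT
  FTTTTT
  .FTTTT
  ..FTTT
  ...F.T
  ..FTTT
Step 4: 5 trees catch fire, 5 burn out
  FTTTTT
  .FTTTT
  ..FTTT
  ...FTT
  .....T
  ...FTT
Step 5: 5 trees catch fire, 5 burn out
  .FTTTT
  ..FTTT
  ...FTT
  ....FT
  .....T
  ....FT
Step 6: 5 trees catch fire, 5 burn out
  ..FTTT
  ...FTT
  ....FT
  .....F
  .....T
  .....F

..FTTT
...FTT
....FT
.....F
.....T
.....F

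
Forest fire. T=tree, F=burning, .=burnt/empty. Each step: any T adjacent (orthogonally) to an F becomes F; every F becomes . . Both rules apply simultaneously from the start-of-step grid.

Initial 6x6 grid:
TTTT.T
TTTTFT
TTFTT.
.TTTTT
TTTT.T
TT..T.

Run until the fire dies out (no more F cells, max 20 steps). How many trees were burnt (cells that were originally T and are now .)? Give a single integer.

Step 1: +7 fires, +2 burnt (F count now 7)
Step 2: +9 fires, +7 burnt (F count now 9)
Step 3: +5 fires, +9 burnt (F count now 5)
Step 4: +4 fires, +5 burnt (F count now 4)
Step 5: +1 fires, +4 burnt (F count now 1)
Step 6: +0 fires, +1 burnt (F count now 0)
Fire out after step 6
Initially T: 27, now '.': 35
Total burnt (originally-T cells now '.'): 26

Answer: 26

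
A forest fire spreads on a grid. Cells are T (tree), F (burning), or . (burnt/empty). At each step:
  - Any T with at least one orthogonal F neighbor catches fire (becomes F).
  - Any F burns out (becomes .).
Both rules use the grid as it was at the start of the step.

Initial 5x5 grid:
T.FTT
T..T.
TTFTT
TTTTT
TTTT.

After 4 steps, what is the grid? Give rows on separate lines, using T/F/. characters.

Step 1: 4 trees catch fire, 2 burn out
  T..FT
  T..T.
  TF.FT
  TTFTT
  TTTT.
Step 2: 7 trees catch fire, 4 burn out
  T...F
  T..F.
  F...F
  TF.FT
  TTFT.
Step 3: 5 trees catch fire, 7 burn out
  T....
  F....
  .....
  F...F
  TF.F.
Step 4: 2 trees catch fire, 5 burn out
  F....
  .....
  .....
  .....
  F....

F....
.....
.....
.....
F....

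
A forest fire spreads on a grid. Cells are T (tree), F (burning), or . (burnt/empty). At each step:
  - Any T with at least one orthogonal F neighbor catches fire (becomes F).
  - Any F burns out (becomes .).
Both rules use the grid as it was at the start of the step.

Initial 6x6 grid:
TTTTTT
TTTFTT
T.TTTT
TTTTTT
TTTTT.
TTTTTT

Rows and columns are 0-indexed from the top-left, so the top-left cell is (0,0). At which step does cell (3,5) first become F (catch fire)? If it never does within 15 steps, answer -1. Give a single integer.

Step 1: cell (3,5)='T' (+4 fires, +1 burnt)
Step 2: cell (3,5)='T' (+7 fires, +4 burnt)
Step 3: cell (3,5)='T' (+7 fires, +7 burnt)
Step 4: cell (3,5)='F' (+7 fires, +7 burnt)
  -> target ignites at step 4
Step 5: cell (3,5)='.' (+4 fires, +7 burnt)
Step 6: cell (3,5)='.' (+3 fires, +4 burnt)
Step 7: cell (3,5)='.' (+1 fires, +3 burnt)
Step 8: cell (3,5)='.' (+0 fires, +1 burnt)
  fire out at step 8

4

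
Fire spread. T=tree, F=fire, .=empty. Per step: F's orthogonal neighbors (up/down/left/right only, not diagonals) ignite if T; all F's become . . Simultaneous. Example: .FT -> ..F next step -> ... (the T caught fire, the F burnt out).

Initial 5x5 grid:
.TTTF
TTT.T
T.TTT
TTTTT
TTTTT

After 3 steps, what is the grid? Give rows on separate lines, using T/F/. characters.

Step 1: 2 trees catch fire, 1 burn out
  .TTF.
  TTT.F
  T.TTT
  TTTTT
  TTTTT
Step 2: 2 trees catch fire, 2 burn out
  .TF..
  TTT..
  T.TTF
  TTTTT
  TTTTT
Step 3: 4 trees catch fire, 2 burn out
  .F...
  TTF..
  T.TF.
  TTTTF
  TTTTT

.F...
TTF..
T.TF.
TTTTF
TTTTT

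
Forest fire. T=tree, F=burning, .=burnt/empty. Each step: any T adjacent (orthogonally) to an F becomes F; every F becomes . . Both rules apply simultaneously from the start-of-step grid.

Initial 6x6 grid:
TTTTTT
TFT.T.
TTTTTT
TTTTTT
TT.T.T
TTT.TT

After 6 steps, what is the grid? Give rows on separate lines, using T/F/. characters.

Step 1: 4 trees catch fire, 1 burn out
  TFTTTT
  F.F.T.
  TFTTTT
  TTTTTT
  TT.T.T
  TTT.TT
Step 2: 5 trees catch fire, 4 burn out
  F.FTTT
  ....T.
  F.FTTT
  TFTTTT
  TT.T.T
  TTT.TT
Step 3: 5 trees catch fire, 5 burn out
  ...FTT
  ....T.
  ...FTT
  F.FTTT
  TF.T.T
  TTT.TT
Step 4: 5 trees catch fire, 5 burn out
  ....FT
  ....T.
  ....FT
  ...FTT
  F..T.T
  TFT.TT
Step 5: 7 trees catch fire, 5 burn out
  .....F
  ....F.
  .....F
  ....FT
  ...F.T
  F.F.TT
Step 6: 1 trees catch fire, 7 burn out
  ......
  ......
  ......
  .....F
  .....T
  ....TT

......
......
......
.....F
.....T
....TT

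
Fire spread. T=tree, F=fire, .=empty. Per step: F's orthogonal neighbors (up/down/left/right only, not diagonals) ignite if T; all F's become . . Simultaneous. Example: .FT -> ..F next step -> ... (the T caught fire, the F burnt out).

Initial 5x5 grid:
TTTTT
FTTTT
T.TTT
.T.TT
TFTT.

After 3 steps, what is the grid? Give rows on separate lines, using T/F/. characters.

Step 1: 6 trees catch fire, 2 burn out
  FTTTT
  .FTTT
  F.TTT
  .F.TT
  F.FT.
Step 2: 3 trees catch fire, 6 burn out
  .FTTT
  ..FTT
  ..TTT
  ...TT
  ...F.
Step 3: 4 trees catch fire, 3 burn out
  ..FTT
  ...FT
  ..FTT
  ...FT
  .....

..FTT
...FT
..FTT
...FT
.....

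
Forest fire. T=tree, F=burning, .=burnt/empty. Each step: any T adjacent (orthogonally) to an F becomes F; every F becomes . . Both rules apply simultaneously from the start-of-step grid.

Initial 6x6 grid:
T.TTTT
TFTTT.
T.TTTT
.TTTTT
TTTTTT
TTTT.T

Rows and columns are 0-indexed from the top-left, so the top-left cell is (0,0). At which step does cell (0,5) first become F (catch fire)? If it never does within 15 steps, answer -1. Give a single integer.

Step 1: cell (0,5)='T' (+2 fires, +1 burnt)
Step 2: cell (0,5)='T' (+5 fires, +2 burnt)
Step 3: cell (0,5)='T' (+4 fires, +5 burnt)
Step 4: cell (0,5)='T' (+5 fires, +4 burnt)
Step 5: cell (0,5)='F' (+6 fires, +5 burnt)
  -> target ignites at step 5
Step 6: cell (0,5)='.' (+5 fires, +6 burnt)
Step 7: cell (0,5)='.' (+2 fires, +5 burnt)
Step 8: cell (0,5)='.' (+1 fires, +2 burnt)
Step 9: cell (0,5)='.' (+0 fires, +1 burnt)
  fire out at step 9

5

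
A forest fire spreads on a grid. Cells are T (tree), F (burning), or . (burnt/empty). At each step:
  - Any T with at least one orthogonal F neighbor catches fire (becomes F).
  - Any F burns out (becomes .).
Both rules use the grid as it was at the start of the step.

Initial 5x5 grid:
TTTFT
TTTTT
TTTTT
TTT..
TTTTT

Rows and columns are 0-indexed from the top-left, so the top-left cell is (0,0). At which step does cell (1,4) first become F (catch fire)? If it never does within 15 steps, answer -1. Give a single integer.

Step 1: cell (1,4)='T' (+3 fires, +1 burnt)
Step 2: cell (1,4)='F' (+4 fires, +3 burnt)
  -> target ignites at step 2
Step 3: cell (1,4)='.' (+4 fires, +4 burnt)
Step 4: cell (1,4)='.' (+3 fires, +4 burnt)
Step 5: cell (1,4)='.' (+3 fires, +3 burnt)
Step 6: cell (1,4)='.' (+3 fires, +3 burnt)
Step 7: cell (1,4)='.' (+2 fires, +3 burnt)
Step 8: cell (1,4)='.' (+0 fires, +2 burnt)
  fire out at step 8

2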